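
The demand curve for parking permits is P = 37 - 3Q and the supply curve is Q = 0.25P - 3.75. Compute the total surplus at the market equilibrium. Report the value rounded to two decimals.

34.57

Rewriting supply in inverse form: P = 15 + 4Q.
Setting demand equal to supply, 22 = 7Q, so Q* = 3.1429 and P* = 27.5714.
CS = (1/2)(3.1429)(9.4286) = 14.8163 and PS = (1/2)(3.1429)(12.5714) = 19.7551, so total surplus = 34.5714.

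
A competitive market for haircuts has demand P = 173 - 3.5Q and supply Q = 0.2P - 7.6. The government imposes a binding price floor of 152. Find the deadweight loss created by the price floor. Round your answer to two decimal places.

415.06

Rewriting supply in inverse form: P = 38 + 5Q.
Without the control, 173 - 3.5Q = 38 + 5Q so Q* = 15.8824 and P* = 117.4118.
At the floor price 152, quantity demanded is (173 - 152)/3.5 = 6; demand is the short side, so Q = 6 trades at P = 152.
At Q = 6 the demand price is 152 and the supply price is 68. Deadweight loss is the triangle between the curves from 6 to 15.8824: (1/2)(152 - 68)(15.8824 - 6) = 415.0588.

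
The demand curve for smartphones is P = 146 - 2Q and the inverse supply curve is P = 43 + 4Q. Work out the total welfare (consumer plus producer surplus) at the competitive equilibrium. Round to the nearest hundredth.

Setting demand equal to supply, 103 = 6Q, so Q* = 17.1667 and P* = 111.6667.
CS = (1/2)(17.1667)(34.3333) = 294.6944 and PS = (1/2)(17.1667)(68.6667) = 589.3889, so total surplus = 884.0833.

884.08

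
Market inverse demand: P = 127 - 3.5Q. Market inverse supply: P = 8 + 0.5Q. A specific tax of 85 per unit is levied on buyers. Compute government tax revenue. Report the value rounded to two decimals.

722.50

Pre-tax equilibrium: 127 - 3.5Q = 8 + 0.5Q gives Q* = 29.75, P* = 22.875.
With the tax, buyers' net willingness to pay falls by 85: (127 - 85) - 3.5Q = 8 + 0.5Q, so Q_t = 8.5. Buyers pay P_b = 97.25; sellers receive P_s = P_b - 85 = 12.25.
Tax revenue = t x Q_t = 85 x 8.5 = 722.5.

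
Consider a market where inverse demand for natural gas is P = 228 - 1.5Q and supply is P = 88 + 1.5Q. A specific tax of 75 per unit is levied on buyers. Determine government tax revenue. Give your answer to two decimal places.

1625.00

Without the tax, 228 - 1.5Q = 88 + 1.5Q so Q* = 46.6667 and P* = 158.
With the tax, buyers' net willingness to pay falls by 75: (228 - 75) - 1.5Q = 88 + 1.5Q, so Q_t = 21.6667. Buyers pay P_b = 195.5; sellers receive P_s = P_b - 75 = 120.5.
Tax revenue = t x Q_t = 75 x 21.6667 = 1625.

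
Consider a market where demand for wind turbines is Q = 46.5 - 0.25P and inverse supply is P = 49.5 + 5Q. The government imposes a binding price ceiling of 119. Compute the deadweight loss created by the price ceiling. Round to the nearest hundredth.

Rewriting demand in inverse form: P = 186 - 4Q.
Free-market equilibrium: 186 - 4Q = 49.5 + 5Q gives Q* = 15.1667, P* = 125.3333.
At P = 119, sellers supply (119 - 49.5)/5 = 13.9 while buyers want more, so the quantity traded is 13.9 at price 119.
The lost-trades triangle has base Q* - 13.9 = 1.2667 and height equal to the gap between the curves at Q = 13.9, which is 130.4 - 119 = 11.4. DWL = (1/2)(1.2667)(11.4) = 7.22.

7.22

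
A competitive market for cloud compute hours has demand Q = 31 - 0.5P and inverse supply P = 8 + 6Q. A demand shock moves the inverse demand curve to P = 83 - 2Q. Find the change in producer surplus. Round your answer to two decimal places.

Rewriting demand in inverse form: P = 62 - 2Q.
Initial equilibrium: Q_0 = 6.75, P_0 = 48.5; CS_0 = (1/2)(6.75)(13.5) = 45.5625, PS_0 = (1/2)(6.75)(40.5) = 136.6875.
New equilibrium: 83 - 2Q = 8 + 6Q gives Q_1 = 9.375, P_1 = 64.25; CS_1 = 87.8906, PS_1 = 263.6719.
Change in producer surplus = 263.6719 - 136.6875 = 126.9844.

126.98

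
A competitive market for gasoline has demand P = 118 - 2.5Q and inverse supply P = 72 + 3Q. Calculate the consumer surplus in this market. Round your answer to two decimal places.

Set 118 - 2.5Q = 72 + 3Q, which gives 46 = 5.5Q, so Q* = 8.3636 and P* = 118 - 2.5(8.3636) = 97.0909.
The demand choke price is 118, so CS = (1/2)(Q*)(118 - P*) = (1/2)(8.3636)(20.9091) = 87.438.

87.44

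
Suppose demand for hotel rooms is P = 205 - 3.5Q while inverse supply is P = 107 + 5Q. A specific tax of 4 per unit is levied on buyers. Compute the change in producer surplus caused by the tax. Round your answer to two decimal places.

Without the tax, 205 - 3.5Q = 107 + 5Q so Q* = 11.5294 and P* = 164.6471.
A tax on buyers shifts demand down by 4: (205 - 4) - 3.5Q = 107 + 5Q, so Q_t = 11.0588. Buyers pay P_b = 166.2941; sellers receive P_s = P_b - 4 = 162.2941.
PS falls from (1/2)(11.5294)(57.6471) = 332.3183 to (1/2)(11.0588)(55.2941) = 305.7439, a change of -26.5744.

-26.57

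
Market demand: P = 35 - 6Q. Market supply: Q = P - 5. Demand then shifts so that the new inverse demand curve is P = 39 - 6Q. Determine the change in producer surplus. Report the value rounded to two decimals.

Rewriting supply in inverse form: P = 5 + Q.
Initial equilibrium: Q_0 = 4.2857, P_0 = 9.2857; CS_0 = (1/2)(4.2857)(25.7143) = 55.102, PS_0 = (1/2)(4.2857)(4.2857) = 9.1837.
New equilibrium: 39 - 6Q = 5 + Q gives Q_1 = 4.8571, P_1 = 9.8571; CS_1 = 70.7755, PS_1 = 11.7959.
Change in producer surplus = 11.7959 - 9.1837 = 2.6122.

2.61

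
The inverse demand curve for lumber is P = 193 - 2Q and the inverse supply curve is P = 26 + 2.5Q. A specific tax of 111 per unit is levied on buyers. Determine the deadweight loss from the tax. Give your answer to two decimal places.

1369.00

Pre-tax equilibrium: 193 - 2Q = 26 + 2.5Q gives Q* = 37.1111, P* = 118.7778.
With the tax, buyers' net willingness to pay falls by 111: (193 - 111) - 2Q = 26 + 2.5Q, so Q_t = 12.4444. Buyers pay P_b = 168.1111; sellers receive P_s = P_b - 111 = 57.1111.
The welfare triangle lost has base Q* - Q_t = 24.6667 and height t = 111, so DWL = (1/2)(24.6667)(111) = 1369.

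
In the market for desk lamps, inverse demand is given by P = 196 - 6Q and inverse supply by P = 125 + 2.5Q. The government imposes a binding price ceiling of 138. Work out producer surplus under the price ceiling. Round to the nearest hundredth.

33.80

Without the control, 196 - 6Q = 125 + 2.5Q so Q* = 8.3529 and P* = 145.8824.
At the ceiling price 138, quantity supplied is (138 - 125)/2.5 = 5.2; supply is the short side, so Q = 5.2 trades at P = 138.
PS is the triangle above supply below 138: (1/2)(5.2)(138 - 125) = 33.8.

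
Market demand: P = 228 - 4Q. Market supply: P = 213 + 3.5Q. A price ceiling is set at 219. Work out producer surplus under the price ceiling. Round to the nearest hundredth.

5.14

Free-market equilibrium: 228 - 4Q = 213 + 3.5Q gives Q* = 2, P* = 220.
At the ceiling price 219, quantity supplied is (219 - 213)/3.5 = 1.7143; supply is the short side, so Q = 1.7143 trades at P = 219.
PS is the triangle above supply below 219: (1/2)(1.7143)(219 - 213) = 5.1429.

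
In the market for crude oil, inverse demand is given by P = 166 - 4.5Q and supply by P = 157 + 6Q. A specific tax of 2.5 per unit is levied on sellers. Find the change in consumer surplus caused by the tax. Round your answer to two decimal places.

-0.79

Without the tax, 166 - 4.5Q = 157 + 6Q so Q* = 0.8571 and P* = 162.1429.
A tax on sellers shifts supply up by 2.5: 166 - 4.5Q = 157 + 6Q + 2.5, so Q_t = 0.619. Buyers pay P_b = 163.2143; sellers receive P_s = P_b - 2.5 = 160.7143.
CS falls from (1/2)(0.8571)(3.8571) = 1.6531 to (1/2)(0.619)(2.7857) = 0.8622, a change of -0.7908.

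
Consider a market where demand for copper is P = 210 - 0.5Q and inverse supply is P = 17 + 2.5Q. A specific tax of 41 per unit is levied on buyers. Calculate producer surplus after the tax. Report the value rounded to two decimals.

3208.89

Pre-tax equilibrium: 210 - 0.5Q = 17 + 2.5Q gives Q* = 64.3333, P* = 177.8333.
A tax on buyers shifts demand down by 41: (210 - 41) - 0.5Q = 17 + 2.5Q, so Q_t = 50.6667. Buyers pay P_b = 184.6667; sellers receive P_s = P_b - 41 = 143.6667.
Producer surplus is the triangle above supply below P_s: (1/2)(50.6667)(143.6667 - 17) = 3208.8889.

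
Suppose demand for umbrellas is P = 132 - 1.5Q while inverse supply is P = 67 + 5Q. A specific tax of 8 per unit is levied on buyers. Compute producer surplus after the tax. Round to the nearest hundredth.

192.25

Without the tax, 132 - 1.5Q = 67 + 5Q so Q* = 10 and P* = 117.
With the tax, buyers' net willingness to pay falls by 8: (132 - 8) - 1.5Q = 67 + 5Q, so Q_t = 8.7692. Buyers pay P_b = 118.8462; sellers receive P_s = P_b - 8 = 110.8462.
PS = (1/2)(Q_t)(P_s - 67) = (1/2)(8.7692)(43.8462) = 192.2485.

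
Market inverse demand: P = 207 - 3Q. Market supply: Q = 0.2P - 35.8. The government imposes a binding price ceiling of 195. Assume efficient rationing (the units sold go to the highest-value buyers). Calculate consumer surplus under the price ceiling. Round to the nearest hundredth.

23.04

Rewriting supply in inverse form: P = 179 + 5Q.
Without the control, 207 - 3Q = 179 + 5Q so Q* = 3.5 and P* = 196.5.
At the ceiling price 195, quantity supplied is (195 - 179)/5 = 3.2; supply is the short side, so Q = 3.2 trades at P = 195.
The demand price at Q = 3.2 is 197.4. CS is the trapezoid between demand and 195 over [0, 3.2]: (1/2)[(207 - 195) + (197.4 - 195)](3.2) = 23.04.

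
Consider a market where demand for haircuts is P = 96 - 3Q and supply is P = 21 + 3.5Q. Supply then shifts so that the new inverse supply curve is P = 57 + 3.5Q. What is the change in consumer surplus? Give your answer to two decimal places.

Initial equilibrium: Q_0 = 11.5385, P_0 = 61.3846; CS_0 = (1/2)(11.5385)(34.6154) = 199.7041, PS_0 = (1/2)(11.5385)(40.3846) = 232.9882.
New equilibrium: 96 - 3Q = 57 + 3.5Q gives Q_1 = 6, P_1 = 78; CS_1 = 54, PS_1 = 63.
Change in consumer surplus = 54 - 199.7041 = -145.7041.

-145.70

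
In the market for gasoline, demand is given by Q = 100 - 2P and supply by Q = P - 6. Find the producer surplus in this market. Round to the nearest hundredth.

430.22

Rewriting demand in inverse form: P = 50 - 0.5Q.
Rewriting supply in inverse form: P = 6 + Q.
Setting demand equal to supply, 44 = 1.5Q, so Q* = 29.3333 and P* = 35.3333.
Producer surplus is the triangle above supply below P*: (1/2)(29.3333)(35.3333 - 6) = (1/2)(29.3333)(29.3333) = 430.2222.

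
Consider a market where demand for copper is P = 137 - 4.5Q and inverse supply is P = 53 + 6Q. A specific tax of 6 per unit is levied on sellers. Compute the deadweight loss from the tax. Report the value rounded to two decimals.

1.71

Without the tax, 137 - 4.5Q = 53 + 6Q so Q* = 8 and P* = 101.
With the tax, sellers need 6 more per unit: 137 - 4.5Q = 53 + 6Q + 6, so Q_t = 7.4286. Buyers pay P_b = 103.5714; sellers receive P_s = P_b - 6 = 97.5714.
Deadweight loss is the triangle between the curves from Q_t to Q*: (1/2)(8 - 7.4286)(6) = 1.7143.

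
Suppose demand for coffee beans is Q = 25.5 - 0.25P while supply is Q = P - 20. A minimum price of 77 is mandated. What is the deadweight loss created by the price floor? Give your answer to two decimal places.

257.56

Rewriting demand in inverse form: P = 102 - 4Q.
Rewriting supply in inverse form: P = 20 + Q.
Without the control, 102 - 4Q = 20 + Q so Q* = 16.4 and P* = 36.4.
At P = 77, buyers demand (102 - 77)/4 = 6.25 while sellers would supply more, so the quantity traded is 6.25 at price 77.
The lost-trades triangle has base Q* - 6.25 = 10.15 and height equal to the gap between the curves at Q = 6.25, which is 77 - 26.25 = 50.75. DWL = (1/2)(10.15)(50.75) = 257.5562.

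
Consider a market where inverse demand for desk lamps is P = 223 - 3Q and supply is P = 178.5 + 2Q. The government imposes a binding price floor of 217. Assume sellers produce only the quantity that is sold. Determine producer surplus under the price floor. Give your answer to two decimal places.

Without the control, 223 - 3Q = 178.5 + 2Q so Q* = 8.9 and P* = 196.3.
At the floor price 217, quantity demanded is (223 - 217)/3 = 2; demand is the short side, so Q = 2 trades at P = 217.
The supply price at Q = 2 is 182.5. PS is the trapezoid between 217 and supply over [0, 2]: (1/2)[(217 - 178.5) + (217 - 182.5)](2) = 73.

73.00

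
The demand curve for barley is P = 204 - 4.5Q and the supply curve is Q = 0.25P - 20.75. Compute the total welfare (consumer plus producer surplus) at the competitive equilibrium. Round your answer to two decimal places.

Rewriting supply in inverse form: P = 83 + 4Q.
Set 204 - 4.5Q = 83 + 4Q, which gives 121 = 8.5Q, so Q* = 14.2353 and P* = 204 - 4.5(14.2353) = 139.9412.
Total surplus is the full triangle between the curves from 0 to Q*: (1/2)(14.2353)(204 - 83) = 861.2353.

861.24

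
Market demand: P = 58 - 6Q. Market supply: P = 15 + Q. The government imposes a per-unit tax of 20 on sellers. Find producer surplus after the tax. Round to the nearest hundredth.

Pre-tax equilibrium: 58 - 6Q = 15 + Q gives Q* = 6.1429, P* = 21.1429.
A tax on sellers shifts supply up by 20: 58 - 6Q = 15 + Q + 20, so Q_t = 3.2857. Buyers pay P_b = 38.2857; sellers receive P_s = P_b - 20 = 18.2857.
Producer surplus is the triangle above supply below P_s: (1/2)(3.2857)(18.2857 - 15) = 5.398.

5.40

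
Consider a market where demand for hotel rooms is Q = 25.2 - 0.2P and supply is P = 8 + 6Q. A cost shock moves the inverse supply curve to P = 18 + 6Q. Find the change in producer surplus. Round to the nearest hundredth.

Rewriting demand in inverse form: P = 126 - 5Q.
Initial equilibrium: Q_0 = 10.7273, P_0 = 72.3636; CS_0 = (1/2)(10.7273)(53.6364) = 287.686, PS_0 = (1/2)(10.7273)(64.3636) = 345.2231.
New equilibrium: 126 - 5Q = 18 + 6Q gives Q_1 = 9.8182, P_1 = 76.9091; CS_1 = 240.9917, PS_1 = 289.1901.
Change in producer surplus = 289.1901 - 345.2231 = -56.0331.

-56.03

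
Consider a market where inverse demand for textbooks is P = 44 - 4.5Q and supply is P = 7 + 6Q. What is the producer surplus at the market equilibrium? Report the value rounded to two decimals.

Equilibrium: 44 - 4.5Q = 7 + 6Q, so Q* = 3.5238 and P* = 28.1429.
Producer surplus is the triangle above supply below P*: (1/2)(3.5238)(28.1429 - 7) = (1/2)(3.5238)(21.1429) = 37.2517.

37.25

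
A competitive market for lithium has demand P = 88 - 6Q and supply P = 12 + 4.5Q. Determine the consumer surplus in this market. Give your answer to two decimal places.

157.17

Set 88 - 6Q = 12 + 4.5Q, which gives 76 = 10.5Q, so Q* = 7.2381 and P* = 88 - 6(7.2381) = 44.5714.
CS is the area between the demand curve and P* from 0 to Q*: (1/2)(7.2381)(43.4286) = 157.1701.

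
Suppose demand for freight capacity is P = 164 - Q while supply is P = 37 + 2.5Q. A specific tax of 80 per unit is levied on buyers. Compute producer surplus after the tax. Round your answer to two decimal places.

225.41

Without the tax, 164 - Q = 37 + 2.5Q so Q* = 36.2857 and P* = 127.7143.
A tax on buyers shifts demand down by 80: (164 - 80) - Q = 37 + 2.5Q, so Q_t = 13.4286. Buyers pay P_b = 150.5714; sellers receive P_s = P_b - 80 = 70.5714.
Producer surplus is the triangle above supply below P_s: (1/2)(13.4286)(70.5714 - 37) = 225.4082.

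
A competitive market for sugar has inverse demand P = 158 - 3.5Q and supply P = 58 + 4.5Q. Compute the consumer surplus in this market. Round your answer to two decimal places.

273.44

Setting demand equal to supply, 100 = 8Q, so Q* = 12.5 and P* = 114.25.
The demand choke price is 158, so CS = (1/2)(Q*)(158 - P*) = (1/2)(12.5)(43.75) = 273.4375.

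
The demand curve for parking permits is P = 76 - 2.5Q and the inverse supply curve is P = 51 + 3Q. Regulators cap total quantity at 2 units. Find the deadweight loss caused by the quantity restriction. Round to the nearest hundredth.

17.82

Without the quota, 76 - 2.5Q = 51 + 3Q gives Q* = 4.5455.
At Q = 2 the demand price is 76 - 2.5(2) = 71 and the supply price is 51 + 3(2) = 57.
DWL = (1/2)(gap between curves at 2) x (Q* - 2) = (1/2)(14)(2.5455) = 17.8182.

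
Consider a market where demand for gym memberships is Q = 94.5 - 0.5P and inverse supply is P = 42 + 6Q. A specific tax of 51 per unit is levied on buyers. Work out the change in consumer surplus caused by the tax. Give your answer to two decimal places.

Rewriting demand in inverse form: P = 189 - 2Q.
Pre-tax equilibrium: 189 - 2Q = 42 + 6Q gives Q* = 18.375, P* = 152.25.
A tax on buyers shifts demand down by 51: (189 - 51) - 2Q = 42 + 6Q, so Q_t = 12. Buyers pay P_b = 165; sellers receive P_s = P_b - 51 = 114.
CS falls from (1/2)(18.375)(36.75) = 337.6406 to (1/2)(12)(24) = 144, a change of -193.6406.

-193.64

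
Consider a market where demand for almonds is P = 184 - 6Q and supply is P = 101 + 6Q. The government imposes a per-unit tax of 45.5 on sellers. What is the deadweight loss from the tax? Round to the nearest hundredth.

Pre-tax equilibrium: 184 - 6Q = 101 + 6Q gives Q* = 6.9167, P* = 142.5.
With the tax, sellers need 45.5 more per unit: 184 - 6Q = 101 + 6Q + 45.5, so Q_t = 3.125. Buyers pay P_b = 165.25; sellers receive P_s = P_b - 45.5 = 119.75.
Deadweight loss is the triangle between the curves from Q_t to Q*: (1/2)(6.9167 - 3.125)(45.5) = 86.2604.

86.26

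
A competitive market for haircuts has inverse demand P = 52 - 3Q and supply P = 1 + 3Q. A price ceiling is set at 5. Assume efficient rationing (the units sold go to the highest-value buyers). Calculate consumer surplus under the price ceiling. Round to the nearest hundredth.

Without the control, 52 - 3Q = 1 + 3Q so Q* = 8.5 and P* = 26.5.
At P = 5, sellers supply (5 - 1)/3 = 1.3333 while buyers want more, so the quantity traded is 1.3333 at price 5.
The demand price at Q = 1.3333 is 48. CS is the trapezoid between demand and 5 over [0, 1.3333]: (1/2)[(52 - 5) + (48 - 5)](1.3333) = 60.

60.00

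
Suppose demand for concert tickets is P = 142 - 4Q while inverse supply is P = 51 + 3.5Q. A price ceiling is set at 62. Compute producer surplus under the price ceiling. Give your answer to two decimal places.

Free-market equilibrium: 142 - 4Q = 51 + 3.5Q gives Q* = 12.1333, P* = 93.4667.
At the ceiling price 62, quantity supplied is (62 - 51)/3.5 = 3.1429; supply is the short side, so Q = 3.1429 trades at P = 62.
PS is the triangle above supply below 62: (1/2)(3.1429)(62 - 51) = 17.2857.

17.29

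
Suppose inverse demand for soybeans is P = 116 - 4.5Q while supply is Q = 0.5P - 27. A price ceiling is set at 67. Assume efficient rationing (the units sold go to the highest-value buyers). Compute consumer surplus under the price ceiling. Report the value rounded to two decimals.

Rewriting supply in inverse form: P = 54 + 2Q.
Without the control, 116 - 4.5Q = 54 + 2Q so Q* = 9.5385 and P* = 73.0769.
At P = 67, sellers supply (67 - 54)/2 = 6.5 while buyers want more, so the quantity traded is 6.5 at price 67.
The demand price at Q = 6.5 is 86.75. CS is the trapezoid between demand and 67 over [0, 6.5]: (1/2)[(116 - 67) + (86.75 - 67)](6.5) = 223.4375.

223.44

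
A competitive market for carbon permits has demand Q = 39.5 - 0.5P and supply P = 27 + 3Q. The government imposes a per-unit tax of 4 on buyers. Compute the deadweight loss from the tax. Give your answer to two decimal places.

1.60

Rewriting demand in inverse form: P = 79 - 2Q.
Without the tax, 79 - 2Q = 27 + 3Q so Q* = 10.4 and P* = 58.2.
A tax on buyers shifts demand down by 4: (79 - 4) - 2Q = 27 + 3Q, so Q_t = 9.6. Buyers pay P_b = 59.8; sellers receive P_s = P_b - 4 = 55.8.
The welfare triangle lost has base Q* - Q_t = 0.8 and height t = 4, so DWL = (1/2)(0.8)(4) = 1.6.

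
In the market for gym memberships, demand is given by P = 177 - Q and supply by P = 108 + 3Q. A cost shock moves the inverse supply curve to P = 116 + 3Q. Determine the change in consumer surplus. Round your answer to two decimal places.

Initial equilibrium: Q_0 = 17.25, P_0 = 159.75; CS_0 = (1/2)(17.25)(17.25) = 148.7812, PS_0 = (1/2)(17.25)(51.75) = 446.3438.
New equilibrium: 177 - Q = 116 + 3Q gives Q_1 = 15.25, P_1 = 161.75; CS_1 = 116.2812, PS_1 = 348.8438.
Change in consumer surplus = 116.2812 - 148.7812 = -32.5.

-32.50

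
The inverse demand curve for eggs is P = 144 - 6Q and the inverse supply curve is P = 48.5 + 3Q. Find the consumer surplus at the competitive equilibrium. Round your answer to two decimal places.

Set 144 - 6Q = 48.5 + 3Q, which gives 95.5 = 9Q, so Q* = 10.6111 and P* = 144 - 6(10.6111) = 80.3333.
CS is the area between the demand curve and P* from 0 to Q*: (1/2)(10.6111)(63.6667) = 337.787.

337.79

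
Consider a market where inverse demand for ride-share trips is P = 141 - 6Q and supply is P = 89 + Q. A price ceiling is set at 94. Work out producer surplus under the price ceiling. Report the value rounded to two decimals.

12.50

Free-market equilibrium: 141 - 6Q = 89 + Q gives Q* = 7.4286, P* = 96.4286.
At P = 94, sellers supply (94 - 89)/1 = 5 while buyers want more, so the quantity traded is 5 at price 94.
PS is the triangle above supply below 94: (1/2)(5)(94 - 89) = 12.5.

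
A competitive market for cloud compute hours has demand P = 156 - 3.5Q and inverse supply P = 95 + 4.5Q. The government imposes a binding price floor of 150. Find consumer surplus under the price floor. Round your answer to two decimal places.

5.14

Without the control, 156 - 3.5Q = 95 + 4.5Q so Q* = 7.625 and P* = 129.3125.
At the floor price 150, quantity demanded is (156 - 150)/3.5 = 1.7143; demand is the short side, so Q = 1.7143 trades at P = 150.
CS is the triangle under demand above 150: (1/2)(1.7143)(156 - 150) = 5.1429.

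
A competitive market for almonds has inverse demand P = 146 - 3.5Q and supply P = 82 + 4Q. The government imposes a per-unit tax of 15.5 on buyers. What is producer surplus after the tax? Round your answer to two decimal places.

83.64

Pre-tax equilibrium: 146 - 3.5Q = 82 + 4Q gives Q* = 8.5333, P* = 116.1333.
A tax on buyers shifts demand down by 15.5: (146 - 15.5) - 3.5Q = 82 + 4Q, so Q_t = 6.4667. Buyers pay P_b = 123.3667; sellers receive P_s = P_b - 15.5 = 107.8667.
PS = (1/2)(Q_t)(P_s - 82) = (1/2)(6.4667)(25.8667) = 83.6356.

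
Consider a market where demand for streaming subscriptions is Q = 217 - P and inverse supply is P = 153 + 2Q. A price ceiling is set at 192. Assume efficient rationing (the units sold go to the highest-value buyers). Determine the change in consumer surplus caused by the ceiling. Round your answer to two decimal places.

Rewriting demand in inverse form: P = 217 - Q.
Without the control, 217 - Q = 153 + 2Q so Q* = 21.3333 and P* = 195.6667.
At the ceiling price 192, quantity supplied is (192 - 153)/2 = 19.5; supply is the short side, so Q = 19.5 trades at P = 192.
CS goes from (1/2)(21.3333)(21.3333) = 227.5556 to 297.375 (computed as (217 - 192)(19.5) - (1/2)(1)(19.5)^2), a change of 69.8194.

69.82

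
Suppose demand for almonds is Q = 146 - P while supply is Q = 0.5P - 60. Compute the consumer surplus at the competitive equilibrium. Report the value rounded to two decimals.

37.56

Rewriting demand in inverse form: P = 146 - Q.
Rewriting supply in inverse form: P = 120 + 2Q.
Setting demand equal to supply, 26 = 3Q, so Q* = 8.6667 and P* = 137.3333.
The demand choke price is 146, so CS = (1/2)(Q*)(146 - P*) = (1/2)(8.6667)(8.6667) = 37.5556.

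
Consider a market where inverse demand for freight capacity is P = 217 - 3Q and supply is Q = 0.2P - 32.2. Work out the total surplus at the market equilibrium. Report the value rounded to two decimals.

196.00

Rewriting supply in inverse form: P = 161 + 5Q.
Equilibrium: 217 - 3Q = 161 + 5Q, so Q* = 7 and P* = 196.
Total surplus is the full triangle between the curves from 0 to Q*: (1/2)(7)(217 - 161) = 196.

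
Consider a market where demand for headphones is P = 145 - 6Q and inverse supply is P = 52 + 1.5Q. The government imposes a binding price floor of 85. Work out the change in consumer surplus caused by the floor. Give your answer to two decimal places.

Free-market equilibrium: 145 - 6Q = 52 + 1.5Q gives Q* = 12.4, P* = 70.6.
At the floor price 85, quantity demanded is (145 - 85)/6 = 10; demand is the short side, so Q = 10 trades at P = 85.
CS goes from (1/2)(12.4)(74.4) = 461.28 to 300 (computed as (145 - 85)(10) - (1/2)(6)(10)^2), a change of -161.28.

-161.28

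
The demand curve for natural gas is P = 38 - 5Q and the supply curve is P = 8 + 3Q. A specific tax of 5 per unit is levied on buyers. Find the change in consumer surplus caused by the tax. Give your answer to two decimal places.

Pre-tax equilibrium: 38 - 5Q = 8 + 3Q gives Q* = 3.75, P* = 19.25.
A tax on buyers shifts demand down by 5: (38 - 5) - 5Q = 8 + 3Q, so Q_t = 3.125. Buyers pay P_b = 22.375; sellers receive P_s = P_b - 5 = 17.375.
Consumers lose the trapezoid between P* and P_b out to Q_t plus the triangle from Q_t to Q*: change in CS = 24.4141 - 35.1562 = -10.7422.

-10.74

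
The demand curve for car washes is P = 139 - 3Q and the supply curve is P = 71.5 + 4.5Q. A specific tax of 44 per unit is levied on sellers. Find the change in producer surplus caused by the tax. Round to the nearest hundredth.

-160.16

Pre-tax equilibrium: 139 - 3Q = 71.5 + 4.5Q gives Q* = 9, P* = 112.
With the tax, sellers need 44 more per unit: 139 - 3Q = 71.5 + 4.5Q + 44, so Q_t = 3.1333. Buyers pay P_b = 129.6; sellers receive P_s = P_b - 44 = 85.6.
Producers lose the trapezoid between P_s and P* out to Q_t plus the triangle from Q_t to Q*: change in PS = 22.09 - 182.25 = -160.16.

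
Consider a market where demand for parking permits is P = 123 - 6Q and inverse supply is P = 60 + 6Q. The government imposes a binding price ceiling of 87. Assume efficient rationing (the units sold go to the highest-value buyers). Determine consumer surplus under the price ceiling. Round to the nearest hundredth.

101.25

Without the control, 123 - 6Q = 60 + 6Q so Q* = 5.25 and P* = 91.5.
At P = 87, sellers supply (87 - 60)/6 = 4.5 while buyers want more, so the quantity traded is 4.5 at price 87.
The demand price at Q = 4.5 is 96. CS is the trapezoid between demand and 87 over [0, 4.5]: (1/2)[(123 - 87) + (96 - 87)](4.5) = 101.25.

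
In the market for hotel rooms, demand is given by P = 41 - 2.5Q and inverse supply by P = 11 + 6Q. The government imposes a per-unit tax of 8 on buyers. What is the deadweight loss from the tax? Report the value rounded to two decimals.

Pre-tax equilibrium: 41 - 2.5Q = 11 + 6Q gives Q* = 3.5294, P* = 32.1765.
With the tax, buyers' net willingness to pay falls by 8: (41 - 8) - 2.5Q = 11 + 6Q, so Q_t = 2.5882. Buyers pay P_b = 34.5294; sellers receive P_s = P_b - 8 = 26.5294.
The welfare triangle lost has base Q* - Q_t = 0.9412 and height t = 8, so DWL = (1/2)(0.9412)(8) = 3.7647.

3.76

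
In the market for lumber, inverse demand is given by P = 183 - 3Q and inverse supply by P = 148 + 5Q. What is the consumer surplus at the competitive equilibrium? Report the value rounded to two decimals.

Set 183 - 3Q = 148 + 5Q, which gives 35 = 8Q, so Q* = 4.375 and P* = 183 - 3(4.375) = 169.875.
The demand choke price is 183, so CS = (1/2)(Q*)(183 - P*) = (1/2)(4.375)(13.125) = 28.7109.

28.71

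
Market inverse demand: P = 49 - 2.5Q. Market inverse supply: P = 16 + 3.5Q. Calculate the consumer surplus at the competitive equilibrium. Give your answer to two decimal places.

37.81

Set 49 - 2.5Q = 16 + 3.5Q, which gives 33 = 6Q, so Q* = 5.5 and P* = 49 - 2.5(5.5) = 35.25.
Consumer surplus is the triangle under demand above P*: (1/2)(5.5)(49 - 35.25) = (1/2)(5.5)(13.75) = 37.8125.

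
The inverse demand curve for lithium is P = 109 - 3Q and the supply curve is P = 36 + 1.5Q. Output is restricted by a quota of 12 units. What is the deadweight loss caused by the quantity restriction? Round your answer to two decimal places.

40.11

Unrestricted equilibrium: Q* = (109 - 36)/(3 + 1.5) = 16.2222.
At Q = 12 the demand price is 109 - 3(12) = 73 and the supply price is 36 + 1.5(12) = 54.
Deadweight loss is the triangle between the curves from 12 to 16.2222: (1/2)(73 - 54)(16.2222 - 12) = 40.1111.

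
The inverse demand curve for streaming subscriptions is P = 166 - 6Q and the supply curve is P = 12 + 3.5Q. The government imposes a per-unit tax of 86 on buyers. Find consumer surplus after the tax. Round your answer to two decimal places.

Without the tax, 166 - 6Q = 12 + 3.5Q so Q* = 16.2105 and P* = 68.7368.
A tax on buyers shifts demand down by 86: (166 - 86) - 6Q = 12 + 3.5Q, so Q_t = 7.1579. Buyers pay P_b = 123.0526; sellers receive P_s = P_b - 86 = 37.0526.
CS = (1/2)(Q_t)(166 - P_b) = (1/2)(7.1579)(42.9474) = 153.7064.

153.71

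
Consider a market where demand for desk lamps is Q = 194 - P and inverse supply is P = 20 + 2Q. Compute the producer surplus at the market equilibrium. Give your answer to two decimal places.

Rewriting demand in inverse form: P = 194 - Q.
Setting demand equal to supply, 174 = 3Q, so Q* = 58 and P* = 136.
The supply curve's price intercept is 20, so PS = (1/2)(Q*)(P* - 20) = (1/2)(58)(116) = 3364.

3364.00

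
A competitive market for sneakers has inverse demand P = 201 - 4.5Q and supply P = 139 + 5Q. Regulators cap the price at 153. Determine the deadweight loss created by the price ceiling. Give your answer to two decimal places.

Without the control, 201 - 4.5Q = 139 + 5Q so Q* = 6.5263 and P* = 171.6316.
At the ceiling price 153, quantity supplied is (153 - 139)/5 = 2.8; supply is the short side, so Q = 2.8 trades at P = 153.
The lost-trades triangle has base Q* - 2.8 = 3.7263 and height equal to the gap between the curves at Q = 2.8, which is 188.4 - 153 = 35.4. DWL = (1/2)(3.7263)(35.4) = 65.9558.

65.96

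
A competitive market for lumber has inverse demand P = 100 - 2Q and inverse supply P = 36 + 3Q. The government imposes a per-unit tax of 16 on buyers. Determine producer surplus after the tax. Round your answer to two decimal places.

138.24

Pre-tax equilibrium: 100 - 2Q = 36 + 3Q gives Q* = 12.8, P* = 74.4.
A tax on buyers shifts demand down by 16: (100 - 16) - 2Q = 36 + 3Q, so Q_t = 9.6. Buyers pay P_b = 80.8; sellers receive P_s = P_b - 16 = 64.8.
PS = (1/2)(Q_t)(P_s - 36) = (1/2)(9.6)(28.8) = 138.24.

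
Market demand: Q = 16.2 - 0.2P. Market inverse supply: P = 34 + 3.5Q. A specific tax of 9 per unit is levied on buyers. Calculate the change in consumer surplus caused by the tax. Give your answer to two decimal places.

-26.47

Rewriting demand in inverse form: P = 81 - 5Q.
Pre-tax equilibrium: 81 - 5Q = 34 + 3.5Q gives Q* = 5.5294, P* = 53.3529.
A tax on buyers shifts demand down by 9: (81 - 9) - 5Q = 34 + 3.5Q, so Q_t = 4.4706. Buyers pay P_b = 58.6471; sellers receive P_s = P_b - 9 = 49.6471.
CS falls from (1/2)(5.5294)(27.6471) = 76.436 to (1/2)(4.4706)(22.3529) = 49.9654, a change of -26.4706.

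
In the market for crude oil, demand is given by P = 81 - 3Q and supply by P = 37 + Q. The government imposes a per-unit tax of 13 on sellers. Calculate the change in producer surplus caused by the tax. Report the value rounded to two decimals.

-30.47

Pre-tax equilibrium: 81 - 3Q = 37 + Q gives Q* = 11, P* = 48.
A tax on sellers shifts supply up by 13: 81 - 3Q = 37 + Q + 13, so Q_t = 7.75. Buyers pay P_b = 57.75; sellers receive P_s = P_b - 13 = 44.75.
PS falls from (1/2)(11)(11) = 60.5 to (1/2)(7.75)(7.75) = 30.0312, a change of -30.4688.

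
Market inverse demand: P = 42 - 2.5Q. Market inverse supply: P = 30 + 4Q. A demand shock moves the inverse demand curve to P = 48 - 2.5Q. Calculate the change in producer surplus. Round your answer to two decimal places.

8.52

Initial equilibrium: Q_0 = 1.8462, P_0 = 37.3846; CS_0 = (1/2)(1.8462)(4.6154) = 4.2604, PS_0 = (1/2)(1.8462)(7.3846) = 6.8166.
New equilibrium: 48 - 2.5Q = 30 + 4Q gives Q_1 = 2.7692, P_1 = 41.0769; CS_1 = 9.5858, PS_1 = 15.3373.
Change in producer surplus = 15.3373 - 6.8166 = 8.5207.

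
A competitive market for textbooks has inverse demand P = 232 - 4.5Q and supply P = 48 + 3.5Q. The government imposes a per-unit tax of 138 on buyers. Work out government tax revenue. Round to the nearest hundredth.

Pre-tax equilibrium: 232 - 4.5Q = 48 + 3.5Q gives Q* = 23, P* = 128.5.
With the tax, buyers' net willingness to pay falls by 138: (232 - 138) - 4.5Q = 48 + 3.5Q, so Q_t = 5.75. Buyers pay P_b = 206.125; sellers receive P_s = P_b - 138 = 68.125.
Tax revenue = t x Q_t = 138 x 5.75 = 793.5.

793.50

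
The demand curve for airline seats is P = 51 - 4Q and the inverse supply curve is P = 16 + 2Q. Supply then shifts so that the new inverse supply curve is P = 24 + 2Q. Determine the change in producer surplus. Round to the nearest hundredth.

-13.78

Initial equilibrium: Q_0 = 5.8333, P_0 = 27.6667; CS_0 = (1/2)(5.8333)(23.3333) = 68.0556, PS_0 = (1/2)(5.8333)(11.6667) = 34.0278.
New equilibrium: 51 - 4Q = 24 + 2Q gives Q_1 = 4.5, P_1 = 33; CS_1 = 40.5, PS_1 = 20.25.
Change in producer surplus = 20.25 - 34.0278 = -13.7778.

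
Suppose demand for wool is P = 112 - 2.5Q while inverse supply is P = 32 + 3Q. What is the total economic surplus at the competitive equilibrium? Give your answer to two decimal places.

Setting demand equal to supply, 80 = 5.5Q, so Q* = 14.5455 and P* = 75.6364.
Total surplus is the full triangle between the curves from 0 to Q*: (1/2)(14.5455)(112 - 32) = 581.8182.

581.82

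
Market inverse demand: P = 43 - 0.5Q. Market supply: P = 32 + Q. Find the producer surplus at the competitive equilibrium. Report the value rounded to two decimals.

26.89

Equilibrium: 43 - 0.5Q = 32 + Q, so Q* = 7.3333 and P* = 39.3333.
Producer surplus is the triangle above supply below P*: (1/2)(7.3333)(39.3333 - 32) = (1/2)(7.3333)(7.3333) = 26.8889.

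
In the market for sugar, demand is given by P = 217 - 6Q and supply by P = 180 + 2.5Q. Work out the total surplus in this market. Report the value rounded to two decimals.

80.53

Equilibrium: 217 - 6Q = 180 + 2.5Q, so Q* = 4.3529 and P* = 190.8824.
CS = (1/2)(4.3529)(26.1176) = 56.8443 and PS = (1/2)(4.3529)(10.8824) = 23.6851, so total surplus = 80.5294.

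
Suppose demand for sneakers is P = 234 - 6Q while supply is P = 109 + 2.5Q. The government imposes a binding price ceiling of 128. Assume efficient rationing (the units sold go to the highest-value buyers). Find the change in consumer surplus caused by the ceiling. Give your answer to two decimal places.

-16.47

Without the control, 234 - 6Q = 109 + 2.5Q so Q* = 14.7059 and P* = 145.7647.
At P = 128, sellers supply (128 - 109)/2.5 = 7.6 while buyers want more, so the quantity traded is 7.6 at price 128.
CS goes from (1/2)(14.7059)(88.2353) = 648.7889 to 632.32 (computed as (234 - 128)(7.6) - (1/2)(6)(7.6)^2), a change of -16.4689.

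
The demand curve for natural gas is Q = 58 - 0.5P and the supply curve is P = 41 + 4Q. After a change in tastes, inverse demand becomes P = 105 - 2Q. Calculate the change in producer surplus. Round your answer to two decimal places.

-84.94

Rewriting demand in inverse form: P = 116 - 2Q.
Initial equilibrium: Q_0 = 12.5, P_0 = 91; CS_0 = (1/2)(12.5)(25) = 156.25, PS_0 = (1/2)(12.5)(50) = 312.5.
New equilibrium: 105 - 2Q = 41 + 4Q gives Q_1 = 10.6667, P_1 = 83.6667; CS_1 = 113.7778, PS_1 = 227.5556.
Change in producer surplus = 227.5556 - 312.5 = -84.9444.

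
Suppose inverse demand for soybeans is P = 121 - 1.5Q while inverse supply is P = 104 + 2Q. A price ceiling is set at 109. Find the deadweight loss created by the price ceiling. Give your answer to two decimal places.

9.72

Free-market equilibrium: 121 - 1.5Q = 104 + 2Q gives Q* = 4.8571, P* = 113.7143.
At P = 109, sellers supply (109 - 104)/2 = 2.5 while buyers want more, so the quantity traded is 2.5 at price 109.
At Q = 2.5 the demand price is 117.25 and the supply price is 109. Deadweight loss is the triangle between the curves from 2.5 to 4.8571: (1/2)(117.25 - 109)(4.8571 - 2.5) = 9.7232.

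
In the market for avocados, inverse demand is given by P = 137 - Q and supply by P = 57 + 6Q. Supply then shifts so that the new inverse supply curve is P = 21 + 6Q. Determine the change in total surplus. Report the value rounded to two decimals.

Initial equilibrium: Q_0 = 11.4286, P_0 = 125.5714; CS_0 = (1/2)(11.4286)(11.4286) = 65.3061, PS_0 = (1/2)(11.4286)(68.5714) = 391.8367.
New equilibrium: 137 - Q = 21 + 6Q gives Q_1 = 16.5714, P_1 = 120.4286; CS_1 = 137.3061, PS_1 = 823.8367.
Change in total surplus = (137.3061 + 823.8367) - (65.3061 + 391.8367) = 504.

504.00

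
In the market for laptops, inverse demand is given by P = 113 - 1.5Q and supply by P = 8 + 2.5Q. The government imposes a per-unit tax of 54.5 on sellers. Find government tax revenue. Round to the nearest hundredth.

688.06

Without the tax, 113 - 1.5Q = 8 + 2.5Q so Q* = 26.25 and P* = 73.625.
With the tax, sellers need 54.5 more per unit: 113 - 1.5Q = 8 + 2.5Q + 54.5, so Q_t = 12.625. Buyers pay P_b = 94.0625; sellers receive P_s = P_b - 54.5 = 39.5625.
Revenue is the tax times quantity traded: 54.5 x 12.625 = 688.0625.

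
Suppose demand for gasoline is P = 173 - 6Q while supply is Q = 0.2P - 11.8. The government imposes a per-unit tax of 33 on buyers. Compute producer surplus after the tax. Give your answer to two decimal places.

135.56

Rewriting supply in inverse form: P = 59 + 5Q.
Without the tax, 173 - 6Q = 59 + 5Q so Q* = 10.3636 and P* = 110.8182.
A tax on buyers shifts demand down by 33: (173 - 33) - 6Q = 59 + 5Q, so Q_t = 7.3636. Buyers pay P_b = 128.8182; sellers receive P_s = P_b - 33 = 95.8182.
Producer surplus is the triangle above supply below P_s: (1/2)(7.3636)(95.8182 - 59) = 135.5579.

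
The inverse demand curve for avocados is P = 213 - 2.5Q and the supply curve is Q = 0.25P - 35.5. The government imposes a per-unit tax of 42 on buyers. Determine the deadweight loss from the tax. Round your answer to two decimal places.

135.69

Rewriting supply in inverse form: P = 142 + 4Q.
Without the tax, 213 - 2.5Q = 142 + 4Q so Q* = 10.9231 and P* = 185.6923.
A tax on buyers shifts demand down by 42: (213 - 42) - 2.5Q = 142 + 4Q, so Q_t = 4.4615. Buyers pay P_b = 201.8462; sellers receive P_s = P_b - 42 = 159.8462.
The welfare triangle lost has base Q* - Q_t = 6.4615 and height t = 42, so DWL = (1/2)(6.4615)(42) = 135.6923.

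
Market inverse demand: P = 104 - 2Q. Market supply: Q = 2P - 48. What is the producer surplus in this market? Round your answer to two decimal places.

Rewriting supply in inverse form: P = 24 + 0.5Q.
Equilibrium: 104 - 2Q = 24 + 0.5Q, so Q* = 32 and P* = 40.
PS is the area between P* and the supply curve from 0 to Q*: (1/2)(32)(16) = 256.

256.00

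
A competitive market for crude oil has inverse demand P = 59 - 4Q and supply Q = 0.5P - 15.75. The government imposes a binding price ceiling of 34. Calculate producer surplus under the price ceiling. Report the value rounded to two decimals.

1.56

Rewriting supply in inverse form: P = 31.5 + 2Q.
Without the control, 59 - 4Q = 31.5 + 2Q so Q* = 4.5833 and P* = 40.6667.
At the ceiling price 34, quantity supplied is (34 - 31.5)/2 = 1.25; supply is the short side, so Q = 1.25 trades at P = 34.
PS is the triangle above supply below 34: (1/2)(1.25)(34 - 31.5) = 1.5625.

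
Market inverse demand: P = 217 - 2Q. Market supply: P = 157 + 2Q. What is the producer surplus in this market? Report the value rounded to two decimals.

Setting demand equal to supply, 60 = 4Q, so Q* = 15 and P* = 187.
The supply curve's price intercept is 157, so PS = (1/2)(Q*)(P* - 157) = (1/2)(15)(30) = 225.

225.00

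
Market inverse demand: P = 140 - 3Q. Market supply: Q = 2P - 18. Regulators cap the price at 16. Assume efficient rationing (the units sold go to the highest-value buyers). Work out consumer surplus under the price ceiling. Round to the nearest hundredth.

Rewriting supply in inverse form: P = 9 + 0.5Q.
Free-market equilibrium: 140 - 3Q = 9 + 0.5Q gives Q* = 37.4286, P* = 27.7143.
At P = 16, sellers supply (16 - 9)/0.5 = 14 while buyers want more, so the quantity traded is 14 at price 16.
The demand price at Q = 14 is 98. CS is the trapezoid between demand and 16 over [0, 14]: (1/2)[(140 - 16) + (98 - 16)](14) = 1442.

1442.00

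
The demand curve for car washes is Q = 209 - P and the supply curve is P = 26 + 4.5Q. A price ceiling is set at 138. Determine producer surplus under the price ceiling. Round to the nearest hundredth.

Rewriting demand in inverse form: P = 209 - Q.
Free-market equilibrium: 209 - Q = 26 + 4.5Q gives Q* = 33.2727, P* = 175.7273.
At the ceiling price 138, quantity supplied is (138 - 26)/4.5 = 24.8889; supply is the short side, so Q = 24.8889 trades at P = 138.
PS is the triangle above supply below 138: (1/2)(24.8889)(138 - 26) = 1393.7778.

1393.78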